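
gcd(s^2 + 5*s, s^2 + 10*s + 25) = s + 5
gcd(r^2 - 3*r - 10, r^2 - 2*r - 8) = r + 2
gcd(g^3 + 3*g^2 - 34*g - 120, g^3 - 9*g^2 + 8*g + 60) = g - 6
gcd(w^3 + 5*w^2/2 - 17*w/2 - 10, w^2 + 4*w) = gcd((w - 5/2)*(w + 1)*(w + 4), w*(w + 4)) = w + 4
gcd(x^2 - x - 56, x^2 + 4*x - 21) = x + 7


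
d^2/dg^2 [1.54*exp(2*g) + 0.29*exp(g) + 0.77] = (6.16*exp(g) + 0.29)*exp(g)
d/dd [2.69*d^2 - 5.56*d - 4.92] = 5.38*d - 5.56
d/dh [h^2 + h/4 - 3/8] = 2*h + 1/4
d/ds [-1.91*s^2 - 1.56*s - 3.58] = -3.82*s - 1.56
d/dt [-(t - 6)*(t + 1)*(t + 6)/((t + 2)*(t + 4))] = (-t^4 - 12*t^3 - 66*t^2 - 88*t + 72)/(t^4 + 12*t^3 + 52*t^2 + 96*t + 64)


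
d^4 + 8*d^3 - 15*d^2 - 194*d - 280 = (d - 5)*(d + 2)*(d + 4)*(d + 7)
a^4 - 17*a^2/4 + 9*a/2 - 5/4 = (a - 1)^2*(a - 1/2)*(a + 5/2)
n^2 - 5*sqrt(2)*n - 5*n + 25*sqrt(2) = (n - 5)*(n - 5*sqrt(2))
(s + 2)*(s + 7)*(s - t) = s^3 - s^2*t + 9*s^2 - 9*s*t + 14*s - 14*t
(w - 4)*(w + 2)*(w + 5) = w^3 + 3*w^2 - 18*w - 40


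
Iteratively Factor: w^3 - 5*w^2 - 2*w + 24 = (w - 4)*(w^2 - w - 6) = (w - 4)*(w + 2)*(w - 3)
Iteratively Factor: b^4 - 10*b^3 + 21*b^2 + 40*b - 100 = (b - 5)*(b^3 - 5*b^2 - 4*b + 20) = (b - 5)*(b - 2)*(b^2 - 3*b - 10) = (b - 5)^2*(b - 2)*(b + 2)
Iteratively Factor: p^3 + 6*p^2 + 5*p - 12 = (p + 4)*(p^2 + 2*p - 3) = (p + 3)*(p + 4)*(p - 1)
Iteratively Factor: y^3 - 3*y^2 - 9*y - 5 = (y + 1)*(y^2 - 4*y - 5) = (y - 5)*(y + 1)*(y + 1)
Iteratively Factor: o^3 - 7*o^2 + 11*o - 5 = (o - 1)*(o^2 - 6*o + 5) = (o - 1)^2*(o - 5)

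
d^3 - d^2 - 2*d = d*(d - 2)*(d + 1)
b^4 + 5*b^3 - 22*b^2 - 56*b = b*(b - 4)*(b + 2)*(b + 7)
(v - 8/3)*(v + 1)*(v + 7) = v^3 + 16*v^2/3 - 43*v/3 - 56/3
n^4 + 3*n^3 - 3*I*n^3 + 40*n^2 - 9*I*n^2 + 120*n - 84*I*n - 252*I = (n + 3)*(n - 7*I)*(n - 2*I)*(n + 6*I)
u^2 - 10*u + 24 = (u - 6)*(u - 4)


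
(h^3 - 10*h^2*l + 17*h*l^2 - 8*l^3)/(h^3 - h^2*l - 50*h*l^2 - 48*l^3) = (h^2 - 2*h*l + l^2)/(h^2 + 7*h*l + 6*l^2)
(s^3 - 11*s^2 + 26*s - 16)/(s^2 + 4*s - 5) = (s^2 - 10*s + 16)/(s + 5)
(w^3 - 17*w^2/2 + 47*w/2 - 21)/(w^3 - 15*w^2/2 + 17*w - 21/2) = (w - 2)/(w - 1)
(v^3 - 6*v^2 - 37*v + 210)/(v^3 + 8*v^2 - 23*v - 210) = (v - 7)/(v + 7)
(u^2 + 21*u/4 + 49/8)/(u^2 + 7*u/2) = (u + 7/4)/u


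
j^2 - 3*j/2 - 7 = (j - 7/2)*(j + 2)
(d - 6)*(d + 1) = d^2 - 5*d - 6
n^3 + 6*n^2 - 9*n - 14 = (n - 2)*(n + 1)*(n + 7)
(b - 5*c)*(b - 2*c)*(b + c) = b^3 - 6*b^2*c + 3*b*c^2 + 10*c^3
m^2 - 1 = (m - 1)*(m + 1)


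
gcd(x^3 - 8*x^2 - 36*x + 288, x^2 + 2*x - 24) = x + 6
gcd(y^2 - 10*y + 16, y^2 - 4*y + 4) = y - 2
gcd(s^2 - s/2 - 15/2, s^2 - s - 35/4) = s + 5/2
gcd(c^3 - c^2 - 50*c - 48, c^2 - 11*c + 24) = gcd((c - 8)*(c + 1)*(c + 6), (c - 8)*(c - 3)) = c - 8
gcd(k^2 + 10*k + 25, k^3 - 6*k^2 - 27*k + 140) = k + 5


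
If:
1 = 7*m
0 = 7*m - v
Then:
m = 1/7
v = 1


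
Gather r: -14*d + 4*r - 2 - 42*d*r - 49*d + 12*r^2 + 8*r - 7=-63*d + 12*r^2 + r*(12 - 42*d) - 9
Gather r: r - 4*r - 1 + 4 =3 - 3*r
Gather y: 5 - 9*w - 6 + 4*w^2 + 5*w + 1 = 4*w^2 - 4*w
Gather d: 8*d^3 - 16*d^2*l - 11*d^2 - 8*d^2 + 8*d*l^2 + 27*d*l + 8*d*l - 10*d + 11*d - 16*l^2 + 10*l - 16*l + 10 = 8*d^3 + d^2*(-16*l - 19) + d*(8*l^2 + 35*l + 1) - 16*l^2 - 6*l + 10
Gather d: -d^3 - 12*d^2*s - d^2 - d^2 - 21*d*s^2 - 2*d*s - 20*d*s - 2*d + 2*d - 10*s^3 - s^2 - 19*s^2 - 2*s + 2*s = -d^3 + d^2*(-12*s - 2) + d*(-21*s^2 - 22*s) - 10*s^3 - 20*s^2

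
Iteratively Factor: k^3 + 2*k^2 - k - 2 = (k - 1)*(k^2 + 3*k + 2) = (k - 1)*(k + 1)*(k + 2)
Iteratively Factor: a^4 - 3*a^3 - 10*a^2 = (a)*(a^3 - 3*a^2 - 10*a) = a*(a + 2)*(a^2 - 5*a) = a^2*(a + 2)*(a - 5)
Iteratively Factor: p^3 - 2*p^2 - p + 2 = (p + 1)*(p^2 - 3*p + 2) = (p - 1)*(p + 1)*(p - 2)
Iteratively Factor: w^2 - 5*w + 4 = (w - 1)*(w - 4)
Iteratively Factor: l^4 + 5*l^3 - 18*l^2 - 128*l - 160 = (l + 4)*(l^3 + l^2 - 22*l - 40) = (l + 2)*(l + 4)*(l^2 - l - 20) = (l + 2)*(l + 4)^2*(l - 5)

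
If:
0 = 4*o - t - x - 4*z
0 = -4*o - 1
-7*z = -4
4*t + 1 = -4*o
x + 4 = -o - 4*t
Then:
No Solution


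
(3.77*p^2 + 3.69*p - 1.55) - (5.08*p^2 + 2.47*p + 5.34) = -1.31*p^2 + 1.22*p - 6.89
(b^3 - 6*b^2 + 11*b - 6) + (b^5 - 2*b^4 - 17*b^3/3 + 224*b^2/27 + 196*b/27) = b^5 - 2*b^4 - 14*b^3/3 + 62*b^2/27 + 493*b/27 - 6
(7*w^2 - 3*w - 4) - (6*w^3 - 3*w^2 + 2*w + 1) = -6*w^3 + 10*w^2 - 5*w - 5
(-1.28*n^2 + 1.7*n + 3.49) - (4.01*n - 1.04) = -1.28*n^2 - 2.31*n + 4.53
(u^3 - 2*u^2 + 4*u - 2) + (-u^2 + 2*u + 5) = u^3 - 3*u^2 + 6*u + 3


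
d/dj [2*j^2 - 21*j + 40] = 4*j - 21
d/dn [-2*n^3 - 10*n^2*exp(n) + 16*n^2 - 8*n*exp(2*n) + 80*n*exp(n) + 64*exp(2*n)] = -10*n^2*exp(n) - 6*n^2 - 16*n*exp(2*n) + 60*n*exp(n) + 32*n + 120*exp(2*n) + 80*exp(n)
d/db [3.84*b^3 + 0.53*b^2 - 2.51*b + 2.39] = 11.52*b^2 + 1.06*b - 2.51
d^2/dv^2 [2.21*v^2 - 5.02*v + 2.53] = 4.42000000000000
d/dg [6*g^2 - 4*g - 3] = 12*g - 4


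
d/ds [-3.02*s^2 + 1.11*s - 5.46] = 1.11 - 6.04*s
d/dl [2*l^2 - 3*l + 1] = 4*l - 3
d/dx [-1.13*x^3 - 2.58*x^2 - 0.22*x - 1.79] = -3.39*x^2 - 5.16*x - 0.22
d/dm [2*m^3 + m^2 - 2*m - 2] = 6*m^2 + 2*m - 2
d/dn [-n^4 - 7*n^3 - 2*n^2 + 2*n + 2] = -4*n^3 - 21*n^2 - 4*n + 2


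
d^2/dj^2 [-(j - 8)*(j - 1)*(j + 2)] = 14 - 6*j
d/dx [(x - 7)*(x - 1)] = 2*x - 8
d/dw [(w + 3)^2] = 2*w + 6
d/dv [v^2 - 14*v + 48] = 2*v - 14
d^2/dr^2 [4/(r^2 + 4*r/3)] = 24*(-3*r*(3*r + 4) + 4*(3*r + 2)^2)/(r^3*(3*r + 4)^3)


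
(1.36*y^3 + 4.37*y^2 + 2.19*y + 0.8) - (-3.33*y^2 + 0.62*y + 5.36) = 1.36*y^3 + 7.7*y^2 + 1.57*y - 4.56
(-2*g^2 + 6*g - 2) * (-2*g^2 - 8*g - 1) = 4*g^4 + 4*g^3 - 42*g^2 + 10*g + 2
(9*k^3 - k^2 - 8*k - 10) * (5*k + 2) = 45*k^4 + 13*k^3 - 42*k^2 - 66*k - 20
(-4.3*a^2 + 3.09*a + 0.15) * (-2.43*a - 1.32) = 10.449*a^3 - 1.8327*a^2 - 4.4433*a - 0.198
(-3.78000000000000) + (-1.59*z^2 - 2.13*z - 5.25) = -1.59*z^2 - 2.13*z - 9.03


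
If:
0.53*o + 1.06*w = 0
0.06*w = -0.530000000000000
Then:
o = 17.67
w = -8.83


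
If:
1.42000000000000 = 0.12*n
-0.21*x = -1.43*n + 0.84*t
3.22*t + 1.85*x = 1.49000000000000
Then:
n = 11.83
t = 35.31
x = -60.65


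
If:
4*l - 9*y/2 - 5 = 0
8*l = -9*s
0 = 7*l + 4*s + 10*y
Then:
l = 100/111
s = -800/999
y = -310/999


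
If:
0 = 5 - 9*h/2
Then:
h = 10/9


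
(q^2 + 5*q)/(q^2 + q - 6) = q*(q + 5)/(q^2 + q - 6)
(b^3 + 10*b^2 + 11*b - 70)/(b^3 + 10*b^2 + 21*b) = (b^2 + 3*b - 10)/(b*(b + 3))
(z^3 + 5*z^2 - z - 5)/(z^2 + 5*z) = z - 1/z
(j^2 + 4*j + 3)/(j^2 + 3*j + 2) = (j + 3)/(j + 2)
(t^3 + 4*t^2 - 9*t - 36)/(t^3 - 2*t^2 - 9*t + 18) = (t + 4)/(t - 2)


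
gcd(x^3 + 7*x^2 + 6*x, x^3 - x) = x^2 + x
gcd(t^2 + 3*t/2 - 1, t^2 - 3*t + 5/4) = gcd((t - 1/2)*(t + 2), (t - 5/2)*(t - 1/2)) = t - 1/2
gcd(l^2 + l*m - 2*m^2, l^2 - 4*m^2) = l + 2*m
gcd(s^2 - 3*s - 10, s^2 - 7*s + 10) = s - 5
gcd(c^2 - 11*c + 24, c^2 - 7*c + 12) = c - 3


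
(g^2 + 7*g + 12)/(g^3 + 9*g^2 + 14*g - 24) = (g + 3)/(g^2 + 5*g - 6)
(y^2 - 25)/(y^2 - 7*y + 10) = (y + 5)/(y - 2)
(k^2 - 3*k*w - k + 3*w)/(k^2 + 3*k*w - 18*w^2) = (k - 1)/(k + 6*w)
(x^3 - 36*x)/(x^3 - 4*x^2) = (x^2 - 36)/(x*(x - 4))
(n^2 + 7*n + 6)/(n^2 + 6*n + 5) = (n + 6)/(n + 5)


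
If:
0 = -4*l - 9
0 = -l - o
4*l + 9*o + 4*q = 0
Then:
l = -9/4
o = 9/4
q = -45/16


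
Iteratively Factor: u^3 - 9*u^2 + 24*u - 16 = (u - 4)*(u^2 - 5*u + 4) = (u - 4)*(u - 1)*(u - 4)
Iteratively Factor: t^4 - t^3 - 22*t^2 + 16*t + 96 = (t + 4)*(t^3 - 5*t^2 - 2*t + 24) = (t - 4)*(t + 4)*(t^2 - t - 6) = (t - 4)*(t - 3)*(t + 4)*(t + 2)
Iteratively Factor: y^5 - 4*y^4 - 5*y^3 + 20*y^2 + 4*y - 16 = (y - 2)*(y^4 - 2*y^3 - 9*y^2 + 2*y + 8) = (y - 2)*(y + 1)*(y^3 - 3*y^2 - 6*y + 8) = (y - 2)*(y + 1)*(y + 2)*(y^2 - 5*y + 4) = (y - 2)*(y - 1)*(y + 1)*(y + 2)*(y - 4)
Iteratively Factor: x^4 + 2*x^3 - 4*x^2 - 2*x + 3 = (x + 3)*(x^3 - x^2 - x + 1) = (x - 1)*(x + 3)*(x^2 - 1) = (x - 1)^2*(x + 3)*(x + 1)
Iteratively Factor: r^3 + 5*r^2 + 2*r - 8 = (r + 4)*(r^2 + r - 2) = (r + 2)*(r + 4)*(r - 1)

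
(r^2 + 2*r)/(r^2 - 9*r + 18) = r*(r + 2)/(r^2 - 9*r + 18)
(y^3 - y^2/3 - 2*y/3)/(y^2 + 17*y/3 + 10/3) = y*(y - 1)/(y + 5)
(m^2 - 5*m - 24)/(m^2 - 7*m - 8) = (m + 3)/(m + 1)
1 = 1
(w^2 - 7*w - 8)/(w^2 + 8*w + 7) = (w - 8)/(w + 7)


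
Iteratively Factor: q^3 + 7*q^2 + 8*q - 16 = (q - 1)*(q^2 + 8*q + 16) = (q - 1)*(q + 4)*(q + 4)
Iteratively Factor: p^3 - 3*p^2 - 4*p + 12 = (p + 2)*(p^2 - 5*p + 6) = (p - 2)*(p + 2)*(p - 3)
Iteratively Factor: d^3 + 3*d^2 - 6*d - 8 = (d + 4)*(d^2 - d - 2) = (d - 2)*(d + 4)*(d + 1)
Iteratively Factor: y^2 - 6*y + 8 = (y - 2)*(y - 4)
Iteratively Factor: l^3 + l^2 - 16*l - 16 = (l + 1)*(l^2 - 16) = (l + 1)*(l + 4)*(l - 4)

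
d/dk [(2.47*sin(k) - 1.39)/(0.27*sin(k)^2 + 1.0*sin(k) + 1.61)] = (-0.6669*sin(k)^2 + 0.7506*sin(k) + 5.3667)*cos(k)/(0.0729*sin(k)^4 + 0.54*sin(k)^3 + 1.8694*sin(k)^2 + 3.22*sin(k) + 2.5921)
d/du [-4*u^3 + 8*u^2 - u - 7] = -12*u^2 + 16*u - 1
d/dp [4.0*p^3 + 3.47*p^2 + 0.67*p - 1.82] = 12.0*p^2 + 6.94*p + 0.67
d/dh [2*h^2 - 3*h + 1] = 4*h - 3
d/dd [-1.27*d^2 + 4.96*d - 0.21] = 4.96 - 2.54*d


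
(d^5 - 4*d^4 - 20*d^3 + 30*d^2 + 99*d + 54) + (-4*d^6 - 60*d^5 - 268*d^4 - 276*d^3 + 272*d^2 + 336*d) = -4*d^6 - 59*d^5 - 272*d^4 - 296*d^3 + 302*d^2 + 435*d + 54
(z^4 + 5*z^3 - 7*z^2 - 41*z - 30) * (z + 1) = z^5 + 6*z^4 - 2*z^3 - 48*z^2 - 71*z - 30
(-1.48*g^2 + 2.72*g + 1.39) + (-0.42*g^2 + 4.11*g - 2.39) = -1.9*g^2 + 6.83*g - 1.0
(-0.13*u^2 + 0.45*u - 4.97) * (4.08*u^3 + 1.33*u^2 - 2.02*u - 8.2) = -0.5304*u^5 + 1.6631*u^4 - 19.4165*u^3 - 6.4531*u^2 + 6.3494*u + 40.754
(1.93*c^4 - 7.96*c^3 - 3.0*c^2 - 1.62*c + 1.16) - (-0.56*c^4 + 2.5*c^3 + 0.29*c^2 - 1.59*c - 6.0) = 2.49*c^4 - 10.46*c^3 - 3.29*c^2 - 0.03*c + 7.16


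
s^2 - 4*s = s*(s - 4)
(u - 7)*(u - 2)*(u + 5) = u^3 - 4*u^2 - 31*u + 70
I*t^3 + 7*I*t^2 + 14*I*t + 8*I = (t + 2)*(t + 4)*(I*t + I)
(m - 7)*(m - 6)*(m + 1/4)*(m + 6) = m^4 - 27*m^3/4 - 151*m^2/4 + 243*m + 63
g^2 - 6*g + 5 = (g - 5)*(g - 1)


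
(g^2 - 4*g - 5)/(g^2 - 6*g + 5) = (g + 1)/(g - 1)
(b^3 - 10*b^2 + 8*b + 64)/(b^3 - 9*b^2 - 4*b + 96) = (b + 2)/(b + 3)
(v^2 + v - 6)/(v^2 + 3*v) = (v - 2)/v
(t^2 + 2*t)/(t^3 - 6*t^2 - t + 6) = t*(t + 2)/(t^3 - 6*t^2 - t + 6)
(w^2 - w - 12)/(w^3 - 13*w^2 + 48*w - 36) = (w^2 - w - 12)/(w^3 - 13*w^2 + 48*w - 36)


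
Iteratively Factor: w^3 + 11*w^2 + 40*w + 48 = (w + 4)*(w^2 + 7*w + 12) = (w + 3)*(w + 4)*(w + 4)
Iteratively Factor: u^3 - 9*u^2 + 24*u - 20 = (u - 2)*(u^2 - 7*u + 10) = (u - 5)*(u - 2)*(u - 2)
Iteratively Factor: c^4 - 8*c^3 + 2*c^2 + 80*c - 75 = (c - 5)*(c^3 - 3*c^2 - 13*c + 15) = (c - 5)^2*(c^2 + 2*c - 3) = (c - 5)^2*(c - 1)*(c + 3)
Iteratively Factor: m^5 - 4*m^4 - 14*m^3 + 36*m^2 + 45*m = (m + 1)*(m^4 - 5*m^3 - 9*m^2 + 45*m) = (m + 1)*(m + 3)*(m^3 - 8*m^2 + 15*m) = (m - 5)*(m + 1)*(m + 3)*(m^2 - 3*m) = m*(m - 5)*(m + 1)*(m + 3)*(m - 3)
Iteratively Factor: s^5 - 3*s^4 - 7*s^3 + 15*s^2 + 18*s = (s - 3)*(s^4 - 7*s^2 - 6*s) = (s - 3)*(s + 1)*(s^3 - s^2 - 6*s) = s*(s - 3)*(s + 1)*(s^2 - s - 6) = s*(s - 3)^2*(s + 1)*(s + 2)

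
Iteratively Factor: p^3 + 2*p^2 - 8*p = (p - 2)*(p^2 + 4*p) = (p - 2)*(p + 4)*(p)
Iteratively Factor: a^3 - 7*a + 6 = (a - 2)*(a^2 + 2*a - 3) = (a - 2)*(a + 3)*(a - 1)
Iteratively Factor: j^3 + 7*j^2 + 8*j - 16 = (j + 4)*(j^2 + 3*j - 4) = (j + 4)^2*(j - 1)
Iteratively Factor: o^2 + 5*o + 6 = (o + 2)*(o + 3)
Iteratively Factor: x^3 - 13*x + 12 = (x - 1)*(x^2 + x - 12) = (x - 3)*(x - 1)*(x + 4)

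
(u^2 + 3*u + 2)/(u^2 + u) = (u + 2)/u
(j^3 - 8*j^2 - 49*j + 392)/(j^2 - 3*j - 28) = (j^2 - j - 56)/(j + 4)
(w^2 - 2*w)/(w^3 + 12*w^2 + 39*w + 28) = w*(w - 2)/(w^3 + 12*w^2 + 39*w + 28)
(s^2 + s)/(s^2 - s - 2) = s/(s - 2)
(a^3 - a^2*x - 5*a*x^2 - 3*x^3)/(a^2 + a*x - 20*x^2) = (a^3 - a^2*x - 5*a*x^2 - 3*x^3)/(a^2 + a*x - 20*x^2)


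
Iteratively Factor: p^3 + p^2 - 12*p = (p - 3)*(p^2 + 4*p) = (p - 3)*(p + 4)*(p)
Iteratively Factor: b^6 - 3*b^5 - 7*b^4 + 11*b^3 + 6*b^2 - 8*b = (b - 1)*(b^5 - 2*b^4 - 9*b^3 + 2*b^2 + 8*b) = (b - 1)*(b + 2)*(b^4 - 4*b^3 - b^2 + 4*b) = (b - 4)*(b - 1)*(b + 2)*(b^3 - b) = (b - 4)*(b - 1)*(b + 1)*(b + 2)*(b^2 - b) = (b - 4)*(b - 1)^2*(b + 1)*(b + 2)*(b)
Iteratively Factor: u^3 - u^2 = (u - 1)*(u^2) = u*(u - 1)*(u)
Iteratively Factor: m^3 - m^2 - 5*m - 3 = (m - 3)*(m^2 + 2*m + 1) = (m - 3)*(m + 1)*(m + 1)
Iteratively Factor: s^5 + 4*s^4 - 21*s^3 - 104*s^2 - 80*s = (s + 4)*(s^4 - 21*s^2 - 20*s) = (s - 5)*(s + 4)*(s^3 + 5*s^2 + 4*s) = (s - 5)*(s + 1)*(s + 4)*(s^2 + 4*s) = (s - 5)*(s + 1)*(s + 4)^2*(s)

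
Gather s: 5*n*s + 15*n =5*n*s + 15*n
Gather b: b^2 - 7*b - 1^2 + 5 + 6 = b^2 - 7*b + 10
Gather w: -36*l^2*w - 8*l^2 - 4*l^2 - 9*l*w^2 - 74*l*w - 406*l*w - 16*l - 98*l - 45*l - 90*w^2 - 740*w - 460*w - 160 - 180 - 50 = -12*l^2 - 159*l + w^2*(-9*l - 90) + w*(-36*l^2 - 480*l - 1200) - 390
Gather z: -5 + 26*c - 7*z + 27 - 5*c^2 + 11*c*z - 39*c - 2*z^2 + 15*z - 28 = -5*c^2 - 13*c - 2*z^2 + z*(11*c + 8) - 6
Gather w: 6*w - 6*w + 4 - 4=0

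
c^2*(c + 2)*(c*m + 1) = c^4*m + 2*c^3*m + c^3 + 2*c^2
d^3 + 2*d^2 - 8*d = d*(d - 2)*(d + 4)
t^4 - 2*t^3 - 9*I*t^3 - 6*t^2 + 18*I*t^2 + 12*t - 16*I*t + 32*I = (t - 2)*(t - 8*I)*(t - 2*I)*(t + I)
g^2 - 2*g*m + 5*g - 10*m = (g + 5)*(g - 2*m)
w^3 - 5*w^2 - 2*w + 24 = (w - 4)*(w - 3)*(w + 2)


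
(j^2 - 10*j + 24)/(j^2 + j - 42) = (j - 4)/(j + 7)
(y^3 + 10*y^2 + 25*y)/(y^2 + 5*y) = y + 5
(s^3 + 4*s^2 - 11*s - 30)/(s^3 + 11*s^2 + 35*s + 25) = (s^2 - s - 6)/(s^2 + 6*s + 5)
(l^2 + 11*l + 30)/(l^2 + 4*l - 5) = (l + 6)/(l - 1)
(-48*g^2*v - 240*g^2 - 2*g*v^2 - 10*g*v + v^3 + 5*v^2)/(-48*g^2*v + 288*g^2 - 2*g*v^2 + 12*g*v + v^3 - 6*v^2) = (v + 5)/(v - 6)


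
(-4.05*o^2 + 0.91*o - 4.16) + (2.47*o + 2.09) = -4.05*o^2 + 3.38*o - 2.07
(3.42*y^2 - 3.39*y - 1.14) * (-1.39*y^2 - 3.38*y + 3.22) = -4.7538*y^4 - 6.8475*y^3 + 24.0552*y^2 - 7.0626*y - 3.6708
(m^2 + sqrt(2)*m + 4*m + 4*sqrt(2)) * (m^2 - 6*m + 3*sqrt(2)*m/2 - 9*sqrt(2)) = m^4 - 2*m^3 + 5*sqrt(2)*m^3/2 - 21*m^2 - 5*sqrt(2)*m^2 - 60*sqrt(2)*m - 6*m - 72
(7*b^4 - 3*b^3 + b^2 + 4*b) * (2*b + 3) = 14*b^5 + 15*b^4 - 7*b^3 + 11*b^2 + 12*b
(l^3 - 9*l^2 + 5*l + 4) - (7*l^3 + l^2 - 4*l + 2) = -6*l^3 - 10*l^2 + 9*l + 2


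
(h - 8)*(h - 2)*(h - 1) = h^3 - 11*h^2 + 26*h - 16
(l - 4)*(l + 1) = l^2 - 3*l - 4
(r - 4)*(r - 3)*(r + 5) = r^3 - 2*r^2 - 23*r + 60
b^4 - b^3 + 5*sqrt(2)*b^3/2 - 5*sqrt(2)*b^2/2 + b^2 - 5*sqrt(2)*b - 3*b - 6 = (b - 2)*(b + 1)*(b + sqrt(2))*(b + 3*sqrt(2)/2)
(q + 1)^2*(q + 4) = q^3 + 6*q^2 + 9*q + 4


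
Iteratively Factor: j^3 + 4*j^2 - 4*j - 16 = (j + 2)*(j^2 + 2*j - 8) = (j - 2)*(j + 2)*(j + 4)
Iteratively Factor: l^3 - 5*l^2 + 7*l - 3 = (l - 3)*(l^2 - 2*l + 1) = (l - 3)*(l - 1)*(l - 1)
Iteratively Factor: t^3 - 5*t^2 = (t)*(t^2 - 5*t) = t*(t - 5)*(t)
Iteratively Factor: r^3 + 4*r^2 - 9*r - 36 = (r - 3)*(r^2 + 7*r + 12) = (r - 3)*(r + 3)*(r + 4)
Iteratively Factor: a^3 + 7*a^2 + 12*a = (a + 3)*(a^2 + 4*a) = (a + 3)*(a + 4)*(a)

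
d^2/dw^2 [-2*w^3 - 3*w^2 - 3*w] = -12*w - 6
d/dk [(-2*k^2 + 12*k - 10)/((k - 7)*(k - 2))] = 6*(k^2 - 6*k + 13)/(k^4 - 18*k^3 + 109*k^2 - 252*k + 196)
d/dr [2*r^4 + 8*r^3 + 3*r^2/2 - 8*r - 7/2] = 8*r^3 + 24*r^2 + 3*r - 8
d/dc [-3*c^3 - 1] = -9*c^2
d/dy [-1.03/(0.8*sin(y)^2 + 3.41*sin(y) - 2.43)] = (1.648*sin(y) + 3.5123)*cos(y)/(0.8*sin(y)^2 + 3.41*sin(y) - 2.43)^2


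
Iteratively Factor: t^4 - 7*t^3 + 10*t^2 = (t - 5)*(t^3 - 2*t^2) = t*(t - 5)*(t^2 - 2*t) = t*(t - 5)*(t - 2)*(t)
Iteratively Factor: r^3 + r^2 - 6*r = (r)*(r^2 + r - 6) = r*(r - 2)*(r + 3)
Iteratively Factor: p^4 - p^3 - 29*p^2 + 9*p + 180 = (p - 3)*(p^3 + 2*p^2 - 23*p - 60) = (p - 5)*(p - 3)*(p^2 + 7*p + 12) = (p - 5)*(p - 3)*(p + 3)*(p + 4)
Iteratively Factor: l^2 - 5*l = (l - 5)*(l)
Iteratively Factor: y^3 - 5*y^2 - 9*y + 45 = (y - 5)*(y^2 - 9) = (y - 5)*(y + 3)*(y - 3)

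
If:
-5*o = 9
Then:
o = -9/5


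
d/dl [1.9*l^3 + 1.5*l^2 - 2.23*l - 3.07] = 5.7*l^2 + 3.0*l - 2.23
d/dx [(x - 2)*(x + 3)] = 2*x + 1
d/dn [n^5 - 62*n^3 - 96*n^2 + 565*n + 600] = 5*n^4 - 186*n^2 - 192*n + 565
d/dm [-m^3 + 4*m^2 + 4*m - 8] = -3*m^2 + 8*m + 4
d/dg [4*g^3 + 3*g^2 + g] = 12*g^2 + 6*g + 1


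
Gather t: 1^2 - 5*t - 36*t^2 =-36*t^2 - 5*t + 1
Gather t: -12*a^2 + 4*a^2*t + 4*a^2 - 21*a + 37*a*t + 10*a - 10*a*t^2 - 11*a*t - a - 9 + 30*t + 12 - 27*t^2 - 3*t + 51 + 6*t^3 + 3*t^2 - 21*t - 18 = -8*a^2 - 12*a + 6*t^3 + t^2*(-10*a - 24) + t*(4*a^2 + 26*a + 6) + 36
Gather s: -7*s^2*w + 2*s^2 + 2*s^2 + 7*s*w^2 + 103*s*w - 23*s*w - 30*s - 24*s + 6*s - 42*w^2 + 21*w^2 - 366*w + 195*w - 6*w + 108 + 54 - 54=s^2*(4 - 7*w) + s*(7*w^2 + 80*w - 48) - 21*w^2 - 177*w + 108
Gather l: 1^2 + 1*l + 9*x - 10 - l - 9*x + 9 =0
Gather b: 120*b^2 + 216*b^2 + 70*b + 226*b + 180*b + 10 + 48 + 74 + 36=336*b^2 + 476*b + 168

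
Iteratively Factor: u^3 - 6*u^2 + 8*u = (u)*(u^2 - 6*u + 8) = u*(u - 4)*(u - 2)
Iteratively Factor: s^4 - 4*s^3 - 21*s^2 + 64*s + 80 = (s - 4)*(s^3 - 21*s - 20) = (s - 4)*(s + 1)*(s^2 - s - 20) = (s - 4)*(s + 1)*(s + 4)*(s - 5)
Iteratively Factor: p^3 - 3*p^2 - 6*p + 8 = (p - 1)*(p^2 - 2*p - 8) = (p - 4)*(p - 1)*(p + 2)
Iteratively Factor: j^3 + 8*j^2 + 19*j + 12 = (j + 1)*(j^2 + 7*j + 12) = (j + 1)*(j + 3)*(j + 4)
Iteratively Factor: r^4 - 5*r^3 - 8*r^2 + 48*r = (r - 4)*(r^3 - r^2 - 12*r) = (r - 4)*(r + 3)*(r^2 - 4*r) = (r - 4)^2*(r + 3)*(r)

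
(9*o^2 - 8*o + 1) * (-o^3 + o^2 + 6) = -9*o^5 + 17*o^4 - 9*o^3 + 55*o^2 - 48*o + 6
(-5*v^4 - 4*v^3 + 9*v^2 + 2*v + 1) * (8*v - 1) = -40*v^5 - 27*v^4 + 76*v^3 + 7*v^2 + 6*v - 1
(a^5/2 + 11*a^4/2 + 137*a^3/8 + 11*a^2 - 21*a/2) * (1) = a^5/2 + 11*a^4/2 + 137*a^3/8 + 11*a^2 - 21*a/2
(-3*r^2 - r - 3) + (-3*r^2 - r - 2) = -6*r^2 - 2*r - 5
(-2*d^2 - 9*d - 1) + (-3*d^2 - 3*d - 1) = -5*d^2 - 12*d - 2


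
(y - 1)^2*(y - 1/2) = y^3 - 5*y^2/2 + 2*y - 1/2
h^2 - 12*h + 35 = (h - 7)*(h - 5)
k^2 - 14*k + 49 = (k - 7)^2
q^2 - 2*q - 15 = (q - 5)*(q + 3)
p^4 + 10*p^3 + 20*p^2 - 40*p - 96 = (p - 2)*(p + 2)*(p + 4)*(p + 6)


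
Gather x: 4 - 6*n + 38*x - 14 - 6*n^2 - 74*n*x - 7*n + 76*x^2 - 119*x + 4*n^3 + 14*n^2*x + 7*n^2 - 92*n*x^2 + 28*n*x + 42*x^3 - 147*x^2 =4*n^3 + n^2 - 13*n + 42*x^3 + x^2*(-92*n - 71) + x*(14*n^2 - 46*n - 81) - 10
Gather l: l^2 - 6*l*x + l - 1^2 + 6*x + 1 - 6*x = l^2 + l*(1 - 6*x)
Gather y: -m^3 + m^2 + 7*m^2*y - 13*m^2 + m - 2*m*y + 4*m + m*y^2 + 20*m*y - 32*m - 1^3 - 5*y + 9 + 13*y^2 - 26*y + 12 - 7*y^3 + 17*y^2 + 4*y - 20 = -m^3 - 12*m^2 - 27*m - 7*y^3 + y^2*(m + 30) + y*(7*m^2 + 18*m - 27)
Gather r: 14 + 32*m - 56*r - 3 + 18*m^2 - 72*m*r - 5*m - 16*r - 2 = 18*m^2 + 27*m + r*(-72*m - 72) + 9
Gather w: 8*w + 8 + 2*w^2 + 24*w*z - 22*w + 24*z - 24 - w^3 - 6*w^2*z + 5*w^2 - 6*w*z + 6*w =-w^3 + w^2*(7 - 6*z) + w*(18*z - 8) + 24*z - 16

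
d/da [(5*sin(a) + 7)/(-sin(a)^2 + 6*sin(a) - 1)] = (5*sin(a)^2 + 14*sin(a) - 47)*cos(a)/(sin(a)^2 - 6*sin(a) + 1)^2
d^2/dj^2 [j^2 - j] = 2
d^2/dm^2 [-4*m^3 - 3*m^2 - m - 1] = -24*m - 6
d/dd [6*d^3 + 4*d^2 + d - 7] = 18*d^2 + 8*d + 1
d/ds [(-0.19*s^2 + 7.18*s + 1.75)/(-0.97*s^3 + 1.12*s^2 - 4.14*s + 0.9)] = (-0.1843*s^4 + 13.9292*s^3 - 2.1625*s^2 - 4.262*s + 13.707)/(0.9409*s^6 - 2.1728*s^5 + 9.286*s^4 - 11.0196*s^3 + 19.1556*s^2 - 7.452*s + 0.81)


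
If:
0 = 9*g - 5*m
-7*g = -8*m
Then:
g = 0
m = 0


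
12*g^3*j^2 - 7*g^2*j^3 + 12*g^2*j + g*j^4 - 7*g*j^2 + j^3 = j*(-4*g + j)*(-3*g + j)*(g*j + 1)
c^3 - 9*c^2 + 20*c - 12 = (c - 6)*(c - 2)*(c - 1)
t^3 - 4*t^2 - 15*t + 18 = (t - 6)*(t - 1)*(t + 3)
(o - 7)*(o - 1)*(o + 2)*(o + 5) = o^4 - o^3 - 39*o^2 - 31*o + 70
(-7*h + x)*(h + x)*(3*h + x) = -21*h^3 - 25*h^2*x - 3*h*x^2 + x^3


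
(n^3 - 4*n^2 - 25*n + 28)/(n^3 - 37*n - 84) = (n - 1)/(n + 3)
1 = 1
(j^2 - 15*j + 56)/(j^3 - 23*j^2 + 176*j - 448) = 1/(j - 8)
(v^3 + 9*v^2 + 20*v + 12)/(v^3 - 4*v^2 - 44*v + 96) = (v^2 + 3*v + 2)/(v^2 - 10*v + 16)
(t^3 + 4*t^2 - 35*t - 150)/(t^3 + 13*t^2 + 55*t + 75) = (t - 6)/(t + 3)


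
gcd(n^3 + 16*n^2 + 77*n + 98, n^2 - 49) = n + 7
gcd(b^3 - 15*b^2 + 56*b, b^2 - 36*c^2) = 1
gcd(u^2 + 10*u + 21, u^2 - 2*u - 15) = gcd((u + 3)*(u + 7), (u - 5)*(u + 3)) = u + 3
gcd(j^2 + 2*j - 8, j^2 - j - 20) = j + 4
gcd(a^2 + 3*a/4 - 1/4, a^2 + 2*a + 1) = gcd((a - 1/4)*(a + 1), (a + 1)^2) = a + 1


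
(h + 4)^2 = h^2 + 8*h + 16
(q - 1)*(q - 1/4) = q^2 - 5*q/4 + 1/4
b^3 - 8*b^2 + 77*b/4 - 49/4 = (b - 7/2)^2*(b - 1)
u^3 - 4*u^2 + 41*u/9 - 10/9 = (u - 2)*(u - 5/3)*(u - 1/3)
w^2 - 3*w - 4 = (w - 4)*(w + 1)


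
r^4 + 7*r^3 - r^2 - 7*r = r*(r - 1)*(r + 1)*(r + 7)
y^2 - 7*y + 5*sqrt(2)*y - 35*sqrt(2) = (y - 7)*(y + 5*sqrt(2))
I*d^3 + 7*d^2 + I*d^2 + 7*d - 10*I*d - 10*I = (d - 5*I)*(d - 2*I)*(I*d + I)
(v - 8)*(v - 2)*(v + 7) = v^3 - 3*v^2 - 54*v + 112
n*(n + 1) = n^2 + n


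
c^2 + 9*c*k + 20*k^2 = (c + 4*k)*(c + 5*k)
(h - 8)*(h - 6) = h^2 - 14*h + 48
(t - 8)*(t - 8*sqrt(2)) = t^2 - 8*sqrt(2)*t - 8*t + 64*sqrt(2)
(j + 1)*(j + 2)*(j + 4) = j^3 + 7*j^2 + 14*j + 8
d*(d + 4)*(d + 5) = d^3 + 9*d^2 + 20*d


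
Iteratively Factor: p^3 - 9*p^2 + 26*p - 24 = (p - 2)*(p^2 - 7*p + 12) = (p - 4)*(p - 2)*(p - 3)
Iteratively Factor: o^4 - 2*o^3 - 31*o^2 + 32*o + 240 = (o + 4)*(o^3 - 6*o^2 - 7*o + 60) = (o - 5)*(o + 4)*(o^2 - o - 12) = (o - 5)*(o + 3)*(o + 4)*(o - 4)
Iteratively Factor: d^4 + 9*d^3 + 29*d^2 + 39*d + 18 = (d + 1)*(d^3 + 8*d^2 + 21*d + 18) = (d + 1)*(d + 2)*(d^2 + 6*d + 9) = (d + 1)*(d + 2)*(d + 3)*(d + 3)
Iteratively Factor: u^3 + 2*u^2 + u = (u + 1)*(u^2 + u) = u*(u + 1)*(u + 1)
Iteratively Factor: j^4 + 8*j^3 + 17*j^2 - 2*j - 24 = (j + 3)*(j^3 + 5*j^2 + 2*j - 8) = (j + 2)*(j + 3)*(j^2 + 3*j - 4) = (j + 2)*(j + 3)*(j + 4)*(j - 1)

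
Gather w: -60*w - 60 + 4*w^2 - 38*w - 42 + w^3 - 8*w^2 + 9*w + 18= w^3 - 4*w^2 - 89*w - 84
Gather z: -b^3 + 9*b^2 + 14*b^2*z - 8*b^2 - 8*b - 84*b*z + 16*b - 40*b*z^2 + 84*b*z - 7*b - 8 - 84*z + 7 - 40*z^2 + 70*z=-b^3 + b^2 + b + z^2*(-40*b - 40) + z*(14*b^2 - 14) - 1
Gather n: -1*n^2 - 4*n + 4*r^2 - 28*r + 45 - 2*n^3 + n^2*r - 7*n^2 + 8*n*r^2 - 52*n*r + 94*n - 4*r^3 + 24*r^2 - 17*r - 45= -2*n^3 + n^2*(r - 8) + n*(8*r^2 - 52*r + 90) - 4*r^3 + 28*r^2 - 45*r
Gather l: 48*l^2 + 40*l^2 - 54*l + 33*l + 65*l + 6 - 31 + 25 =88*l^2 + 44*l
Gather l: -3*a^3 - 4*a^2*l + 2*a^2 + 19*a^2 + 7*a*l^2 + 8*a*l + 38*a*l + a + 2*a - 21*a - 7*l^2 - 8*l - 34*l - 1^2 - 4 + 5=-3*a^3 + 21*a^2 - 18*a + l^2*(7*a - 7) + l*(-4*a^2 + 46*a - 42)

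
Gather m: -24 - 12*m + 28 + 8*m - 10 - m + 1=-5*m - 5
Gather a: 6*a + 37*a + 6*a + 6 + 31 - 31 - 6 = 49*a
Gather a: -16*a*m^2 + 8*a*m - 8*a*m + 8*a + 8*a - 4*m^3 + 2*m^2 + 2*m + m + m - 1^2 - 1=a*(16 - 16*m^2) - 4*m^3 + 2*m^2 + 4*m - 2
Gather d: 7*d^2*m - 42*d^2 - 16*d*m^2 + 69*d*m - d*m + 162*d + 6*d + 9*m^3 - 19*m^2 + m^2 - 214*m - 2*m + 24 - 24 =d^2*(7*m - 42) + d*(-16*m^2 + 68*m + 168) + 9*m^3 - 18*m^2 - 216*m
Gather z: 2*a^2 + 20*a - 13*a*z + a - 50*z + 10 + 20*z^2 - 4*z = 2*a^2 + 21*a + 20*z^2 + z*(-13*a - 54) + 10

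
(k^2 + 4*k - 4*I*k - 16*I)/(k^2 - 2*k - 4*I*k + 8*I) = (k + 4)/(k - 2)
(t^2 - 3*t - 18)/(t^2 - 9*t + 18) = (t + 3)/(t - 3)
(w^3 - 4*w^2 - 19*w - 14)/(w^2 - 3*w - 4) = (w^2 - 5*w - 14)/(w - 4)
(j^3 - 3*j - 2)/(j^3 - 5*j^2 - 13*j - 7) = (j - 2)/(j - 7)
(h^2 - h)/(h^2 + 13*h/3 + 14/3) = 3*h*(h - 1)/(3*h^2 + 13*h + 14)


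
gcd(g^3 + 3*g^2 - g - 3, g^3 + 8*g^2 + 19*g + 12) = g^2 + 4*g + 3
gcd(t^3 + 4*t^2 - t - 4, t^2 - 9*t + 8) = t - 1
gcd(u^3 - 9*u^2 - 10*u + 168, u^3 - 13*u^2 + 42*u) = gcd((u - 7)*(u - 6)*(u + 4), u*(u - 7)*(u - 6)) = u^2 - 13*u + 42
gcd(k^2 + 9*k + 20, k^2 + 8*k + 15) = k + 5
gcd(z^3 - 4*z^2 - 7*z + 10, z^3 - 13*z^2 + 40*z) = z - 5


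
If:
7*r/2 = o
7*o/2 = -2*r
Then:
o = 0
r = 0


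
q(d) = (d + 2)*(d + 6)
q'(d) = 2*d + 8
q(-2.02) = -0.08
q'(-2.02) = 3.96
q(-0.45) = 8.60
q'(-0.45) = 7.10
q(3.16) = 47.27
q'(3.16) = 14.32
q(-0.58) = 7.70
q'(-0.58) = 6.84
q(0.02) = 12.16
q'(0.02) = 8.04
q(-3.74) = -3.93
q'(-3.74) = 0.52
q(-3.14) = -3.26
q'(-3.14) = 1.72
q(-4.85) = -3.28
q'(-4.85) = -1.70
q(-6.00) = 0.00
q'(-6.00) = -4.00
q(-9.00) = 21.00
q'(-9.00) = -10.00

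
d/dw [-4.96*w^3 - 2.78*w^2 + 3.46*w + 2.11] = -14.88*w^2 - 5.56*w + 3.46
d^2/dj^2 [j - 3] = 0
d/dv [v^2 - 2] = 2*v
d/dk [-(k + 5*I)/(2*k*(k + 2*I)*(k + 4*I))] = (k^3 + 21*I*k^2/2 - 30*k - 20*I)/(k^2*(k^4 + 12*I*k^3 - 52*k^2 - 96*I*k + 64))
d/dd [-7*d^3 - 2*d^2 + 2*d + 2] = -21*d^2 - 4*d + 2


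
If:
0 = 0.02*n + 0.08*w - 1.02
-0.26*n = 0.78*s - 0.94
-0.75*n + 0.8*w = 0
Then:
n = 10.74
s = -2.37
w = 10.07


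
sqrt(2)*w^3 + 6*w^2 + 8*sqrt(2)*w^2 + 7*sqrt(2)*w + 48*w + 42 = (w + 7)*(w + 3*sqrt(2))*(sqrt(2)*w + sqrt(2))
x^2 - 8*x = x*(x - 8)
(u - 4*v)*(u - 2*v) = u^2 - 6*u*v + 8*v^2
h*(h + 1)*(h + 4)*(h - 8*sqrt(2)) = h^4 - 8*sqrt(2)*h^3 + 5*h^3 - 40*sqrt(2)*h^2 + 4*h^2 - 32*sqrt(2)*h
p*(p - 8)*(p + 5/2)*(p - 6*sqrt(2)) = p^4 - 6*sqrt(2)*p^3 - 11*p^3/2 - 20*p^2 + 33*sqrt(2)*p^2 + 120*sqrt(2)*p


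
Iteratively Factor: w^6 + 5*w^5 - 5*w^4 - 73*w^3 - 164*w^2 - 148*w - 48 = (w + 3)*(w^5 + 2*w^4 - 11*w^3 - 40*w^2 - 44*w - 16) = (w - 4)*(w + 3)*(w^4 + 6*w^3 + 13*w^2 + 12*w + 4) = (w - 4)*(w + 2)*(w + 3)*(w^3 + 4*w^2 + 5*w + 2) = (w - 4)*(w + 1)*(w + 2)*(w + 3)*(w^2 + 3*w + 2) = (w - 4)*(w + 1)*(w + 2)^2*(w + 3)*(w + 1)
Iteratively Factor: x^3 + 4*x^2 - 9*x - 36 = (x + 3)*(x^2 + x - 12) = (x + 3)*(x + 4)*(x - 3)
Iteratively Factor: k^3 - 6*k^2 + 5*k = (k - 5)*(k^2 - k) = (k - 5)*(k - 1)*(k)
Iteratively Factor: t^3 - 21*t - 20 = (t + 1)*(t^2 - t - 20) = (t - 5)*(t + 1)*(t + 4)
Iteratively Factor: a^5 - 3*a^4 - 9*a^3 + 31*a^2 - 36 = (a - 3)*(a^4 - 9*a^2 + 4*a + 12) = (a - 3)*(a + 3)*(a^3 - 3*a^2 + 4) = (a - 3)*(a + 1)*(a + 3)*(a^2 - 4*a + 4) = (a - 3)*(a - 2)*(a + 1)*(a + 3)*(a - 2)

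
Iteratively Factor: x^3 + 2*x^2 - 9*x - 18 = (x + 3)*(x^2 - x - 6) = (x + 2)*(x + 3)*(x - 3)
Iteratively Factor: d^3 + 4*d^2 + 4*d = (d + 2)*(d^2 + 2*d) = d*(d + 2)*(d + 2)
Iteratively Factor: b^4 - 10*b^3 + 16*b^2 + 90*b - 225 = (b - 5)*(b^3 - 5*b^2 - 9*b + 45) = (b - 5)*(b - 3)*(b^2 - 2*b - 15) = (b - 5)^2*(b - 3)*(b + 3)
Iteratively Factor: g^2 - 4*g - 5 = (g + 1)*(g - 5)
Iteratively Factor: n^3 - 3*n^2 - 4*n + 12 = (n - 3)*(n^2 - 4) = (n - 3)*(n - 2)*(n + 2)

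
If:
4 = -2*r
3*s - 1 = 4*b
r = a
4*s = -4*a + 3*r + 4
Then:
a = -2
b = 7/8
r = -2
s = 3/2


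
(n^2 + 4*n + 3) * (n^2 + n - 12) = n^4 + 5*n^3 - 5*n^2 - 45*n - 36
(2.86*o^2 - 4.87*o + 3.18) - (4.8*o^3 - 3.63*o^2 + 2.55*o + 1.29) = -4.8*o^3 + 6.49*o^2 - 7.42*o + 1.89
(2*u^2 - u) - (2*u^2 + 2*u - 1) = 1 - 3*u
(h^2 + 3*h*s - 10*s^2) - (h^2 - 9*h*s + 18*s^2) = 12*h*s - 28*s^2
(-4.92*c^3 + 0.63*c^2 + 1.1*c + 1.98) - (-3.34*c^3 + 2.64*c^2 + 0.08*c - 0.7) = -1.58*c^3 - 2.01*c^2 + 1.02*c + 2.68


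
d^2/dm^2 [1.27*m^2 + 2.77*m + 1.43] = 2.54000000000000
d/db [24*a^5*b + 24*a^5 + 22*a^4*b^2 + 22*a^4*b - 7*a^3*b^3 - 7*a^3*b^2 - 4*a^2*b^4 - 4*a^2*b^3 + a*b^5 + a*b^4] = a*(24*a^4 + 44*a^3*b + 22*a^3 - 21*a^2*b^2 - 14*a^2*b - 16*a*b^3 - 12*a*b^2 + 5*b^4 + 4*b^3)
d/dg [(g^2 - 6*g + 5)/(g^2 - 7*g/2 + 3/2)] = 2*(5*g^2 - 14*g + 17)/(4*g^4 - 28*g^3 + 61*g^2 - 42*g + 9)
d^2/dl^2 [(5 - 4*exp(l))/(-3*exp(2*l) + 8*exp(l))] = 4*(9*exp(3*l) - 21*exp(2*l) + 90*exp(l) - 80)*exp(-l)/(27*exp(3*l) - 216*exp(2*l) + 576*exp(l) - 512)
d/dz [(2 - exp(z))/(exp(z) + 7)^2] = (exp(z) - 11)*exp(z)/(exp(z) + 7)^3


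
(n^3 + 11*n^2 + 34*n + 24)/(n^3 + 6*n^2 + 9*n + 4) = (n + 6)/(n + 1)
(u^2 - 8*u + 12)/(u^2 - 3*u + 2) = (u - 6)/(u - 1)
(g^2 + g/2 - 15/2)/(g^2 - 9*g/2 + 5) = (g + 3)/(g - 2)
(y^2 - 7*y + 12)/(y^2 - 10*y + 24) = (y - 3)/(y - 6)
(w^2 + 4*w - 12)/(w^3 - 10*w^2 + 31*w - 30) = (w + 6)/(w^2 - 8*w + 15)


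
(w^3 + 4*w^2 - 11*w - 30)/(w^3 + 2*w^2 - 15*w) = (w + 2)/w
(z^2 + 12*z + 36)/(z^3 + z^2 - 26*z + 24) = (z + 6)/(z^2 - 5*z + 4)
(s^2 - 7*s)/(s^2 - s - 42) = s/(s + 6)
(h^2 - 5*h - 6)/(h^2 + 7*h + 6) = (h - 6)/(h + 6)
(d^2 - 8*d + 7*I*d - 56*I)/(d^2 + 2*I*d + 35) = (d - 8)/(d - 5*I)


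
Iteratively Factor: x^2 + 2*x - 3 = (x + 3)*(x - 1)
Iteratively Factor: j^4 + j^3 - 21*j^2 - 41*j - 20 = (j + 4)*(j^3 - 3*j^2 - 9*j - 5) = (j - 5)*(j + 4)*(j^2 + 2*j + 1) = (j - 5)*(j + 1)*(j + 4)*(j + 1)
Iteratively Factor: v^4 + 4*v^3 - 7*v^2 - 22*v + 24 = (v - 2)*(v^3 + 6*v^2 + 5*v - 12) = (v - 2)*(v + 3)*(v^2 + 3*v - 4) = (v - 2)*(v + 3)*(v + 4)*(v - 1)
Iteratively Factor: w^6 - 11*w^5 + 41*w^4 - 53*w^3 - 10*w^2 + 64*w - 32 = (w - 2)*(w^5 - 9*w^4 + 23*w^3 - 7*w^2 - 24*w + 16) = (w - 2)*(w - 1)*(w^4 - 8*w^3 + 15*w^2 + 8*w - 16) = (w - 2)*(w - 1)*(w + 1)*(w^3 - 9*w^2 + 24*w - 16) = (w - 2)*(w - 1)^2*(w + 1)*(w^2 - 8*w + 16) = (w - 4)*(w - 2)*(w - 1)^2*(w + 1)*(w - 4)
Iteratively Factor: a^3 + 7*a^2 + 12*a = (a)*(a^2 + 7*a + 12) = a*(a + 3)*(a + 4)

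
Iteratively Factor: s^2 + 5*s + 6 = (s + 2)*(s + 3)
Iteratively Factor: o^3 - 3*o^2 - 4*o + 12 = (o + 2)*(o^2 - 5*o + 6) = (o - 3)*(o + 2)*(o - 2)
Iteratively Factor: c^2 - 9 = (c + 3)*(c - 3)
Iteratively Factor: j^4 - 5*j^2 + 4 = (j - 1)*(j^3 + j^2 - 4*j - 4) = (j - 1)*(j + 1)*(j^2 - 4) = (j - 2)*(j - 1)*(j + 1)*(j + 2)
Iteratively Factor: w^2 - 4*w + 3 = (w - 3)*(w - 1)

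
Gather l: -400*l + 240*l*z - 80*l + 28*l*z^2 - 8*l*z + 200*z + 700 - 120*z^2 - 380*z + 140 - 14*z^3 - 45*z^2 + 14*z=l*(28*z^2 + 232*z - 480) - 14*z^3 - 165*z^2 - 166*z + 840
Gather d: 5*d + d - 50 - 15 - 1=6*d - 66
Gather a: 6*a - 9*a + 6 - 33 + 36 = 9 - 3*a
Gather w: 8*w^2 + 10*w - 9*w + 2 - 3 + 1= 8*w^2 + w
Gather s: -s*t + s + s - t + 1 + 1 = s*(2 - t) - t + 2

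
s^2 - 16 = (s - 4)*(s + 4)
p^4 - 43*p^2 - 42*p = p*(p - 7)*(p + 1)*(p + 6)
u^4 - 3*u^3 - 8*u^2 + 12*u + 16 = (u - 4)*(u - 2)*(u + 1)*(u + 2)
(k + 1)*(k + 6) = k^2 + 7*k + 6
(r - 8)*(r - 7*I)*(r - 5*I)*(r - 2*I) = r^4 - 8*r^3 - 14*I*r^3 - 59*r^2 + 112*I*r^2 + 472*r + 70*I*r - 560*I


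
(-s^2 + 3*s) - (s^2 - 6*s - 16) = -2*s^2 + 9*s + 16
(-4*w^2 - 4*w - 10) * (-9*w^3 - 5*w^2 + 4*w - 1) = 36*w^5 + 56*w^4 + 94*w^3 + 38*w^2 - 36*w + 10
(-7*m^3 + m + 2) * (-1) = 7*m^3 - m - 2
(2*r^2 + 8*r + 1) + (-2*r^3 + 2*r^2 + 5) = -2*r^3 + 4*r^2 + 8*r + 6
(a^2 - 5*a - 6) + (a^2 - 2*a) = 2*a^2 - 7*a - 6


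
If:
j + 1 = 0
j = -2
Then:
No Solution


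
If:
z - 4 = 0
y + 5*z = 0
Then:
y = -20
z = 4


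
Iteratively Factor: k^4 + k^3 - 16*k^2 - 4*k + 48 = (k + 4)*(k^3 - 3*k^2 - 4*k + 12) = (k - 2)*(k + 4)*(k^2 - k - 6) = (k - 3)*(k - 2)*(k + 4)*(k + 2)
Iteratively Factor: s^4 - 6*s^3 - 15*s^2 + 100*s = (s)*(s^3 - 6*s^2 - 15*s + 100) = s*(s - 5)*(s^2 - s - 20) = s*(s - 5)^2*(s + 4)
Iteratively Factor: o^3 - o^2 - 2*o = (o - 2)*(o^2 + o) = o*(o - 2)*(o + 1)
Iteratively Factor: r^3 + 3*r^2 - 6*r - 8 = (r - 2)*(r^2 + 5*r + 4) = (r - 2)*(r + 1)*(r + 4)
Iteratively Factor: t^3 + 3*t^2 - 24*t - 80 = (t + 4)*(t^2 - t - 20) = (t + 4)^2*(t - 5)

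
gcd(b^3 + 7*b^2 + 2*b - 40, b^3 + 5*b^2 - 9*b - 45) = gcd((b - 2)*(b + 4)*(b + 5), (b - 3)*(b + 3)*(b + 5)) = b + 5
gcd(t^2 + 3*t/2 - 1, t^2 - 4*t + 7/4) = t - 1/2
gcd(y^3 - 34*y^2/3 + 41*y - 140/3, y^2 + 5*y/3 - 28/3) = y - 7/3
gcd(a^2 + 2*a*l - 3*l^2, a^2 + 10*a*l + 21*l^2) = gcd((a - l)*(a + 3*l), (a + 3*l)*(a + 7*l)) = a + 3*l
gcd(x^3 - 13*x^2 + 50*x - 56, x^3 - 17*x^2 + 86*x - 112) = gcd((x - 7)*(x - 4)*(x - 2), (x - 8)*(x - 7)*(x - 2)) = x^2 - 9*x + 14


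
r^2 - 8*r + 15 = (r - 5)*(r - 3)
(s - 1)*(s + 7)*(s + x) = s^3 + s^2*x + 6*s^2 + 6*s*x - 7*s - 7*x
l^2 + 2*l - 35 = (l - 5)*(l + 7)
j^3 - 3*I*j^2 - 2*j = j*(j - 2*I)*(j - I)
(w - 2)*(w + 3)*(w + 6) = w^3 + 7*w^2 - 36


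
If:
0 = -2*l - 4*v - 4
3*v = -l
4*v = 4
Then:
No Solution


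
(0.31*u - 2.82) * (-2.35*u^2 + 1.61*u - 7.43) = -0.7285*u^3 + 7.1261*u^2 - 6.8435*u + 20.9526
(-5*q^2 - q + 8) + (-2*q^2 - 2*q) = -7*q^2 - 3*q + 8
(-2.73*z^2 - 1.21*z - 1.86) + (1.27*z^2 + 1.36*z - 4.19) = -1.46*z^2 + 0.15*z - 6.05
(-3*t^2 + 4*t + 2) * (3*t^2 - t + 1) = -9*t^4 + 15*t^3 - t^2 + 2*t + 2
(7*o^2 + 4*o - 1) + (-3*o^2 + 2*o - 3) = 4*o^2 + 6*o - 4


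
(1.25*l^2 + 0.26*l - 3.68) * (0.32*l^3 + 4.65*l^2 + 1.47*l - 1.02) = 0.4*l^5 + 5.8957*l^4 + 1.8689*l^3 - 18.0048*l^2 - 5.6748*l + 3.7536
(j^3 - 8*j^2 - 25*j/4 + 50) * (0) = 0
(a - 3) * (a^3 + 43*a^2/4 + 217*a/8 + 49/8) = a^4 + 31*a^3/4 - 41*a^2/8 - 301*a/4 - 147/8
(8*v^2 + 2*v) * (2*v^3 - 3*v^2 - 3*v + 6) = 16*v^5 - 20*v^4 - 30*v^3 + 42*v^2 + 12*v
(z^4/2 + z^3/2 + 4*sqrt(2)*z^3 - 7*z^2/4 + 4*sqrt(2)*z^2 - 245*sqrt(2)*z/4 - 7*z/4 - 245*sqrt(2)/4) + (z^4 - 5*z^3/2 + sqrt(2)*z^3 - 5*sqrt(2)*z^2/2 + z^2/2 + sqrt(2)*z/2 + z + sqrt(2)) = 3*z^4/2 - 2*z^3 + 5*sqrt(2)*z^3 - 5*z^2/4 + 3*sqrt(2)*z^2/2 - 243*sqrt(2)*z/4 - 3*z/4 - 241*sqrt(2)/4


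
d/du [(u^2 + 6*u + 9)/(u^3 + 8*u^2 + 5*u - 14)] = (-u^4 - 12*u^3 - 70*u^2 - 172*u - 129)/(u^6 + 16*u^5 + 74*u^4 + 52*u^3 - 199*u^2 - 140*u + 196)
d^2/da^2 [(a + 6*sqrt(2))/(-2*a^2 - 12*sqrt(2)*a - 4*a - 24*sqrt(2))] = -1/(a^3 + 6*a^2 + 12*a + 8)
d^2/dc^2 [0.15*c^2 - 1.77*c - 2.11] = 0.300000000000000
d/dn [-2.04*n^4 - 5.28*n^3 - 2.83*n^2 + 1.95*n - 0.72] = -8.16*n^3 - 15.84*n^2 - 5.66*n + 1.95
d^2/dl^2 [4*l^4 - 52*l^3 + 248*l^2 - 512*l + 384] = 48*l^2 - 312*l + 496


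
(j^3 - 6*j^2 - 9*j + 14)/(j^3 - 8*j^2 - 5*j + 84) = (j^2 + j - 2)/(j^2 - j - 12)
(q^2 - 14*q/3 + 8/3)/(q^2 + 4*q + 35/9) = 3*(3*q^2 - 14*q + 8)/(9*q^2 + 36*q + 35)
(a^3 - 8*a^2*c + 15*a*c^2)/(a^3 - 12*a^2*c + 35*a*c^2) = (a - 3*c)/(a - 7*c)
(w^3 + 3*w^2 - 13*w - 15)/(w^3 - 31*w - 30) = (w - 3)/(w - 6)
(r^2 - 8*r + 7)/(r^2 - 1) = (r - 7)/(r + 1)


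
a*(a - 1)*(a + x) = a^3 + a^2*x - a^2 - a*x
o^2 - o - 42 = (o - 7)*(o + 6)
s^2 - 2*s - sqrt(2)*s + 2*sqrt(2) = (s - 2)*(s - sqrt(2))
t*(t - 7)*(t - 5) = t^3 - 12*t^2 + 35*t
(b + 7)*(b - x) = b^2 - b*x + 7*b - 7*x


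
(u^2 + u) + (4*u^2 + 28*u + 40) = 5*u^2 + 29*u + 40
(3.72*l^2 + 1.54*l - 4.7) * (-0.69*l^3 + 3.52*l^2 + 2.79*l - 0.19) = -2.5668*l^5 + 12.0318*l^4 + 19.0426*l^3 - 12.9542*l^2 - 13.4056*l + 0.893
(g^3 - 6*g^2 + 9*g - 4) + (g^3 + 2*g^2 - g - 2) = 2*g^3 - 4*g^2 + 8*g - 6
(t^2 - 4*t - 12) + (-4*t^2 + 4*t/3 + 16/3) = -3*t^2 - 8*t/3 - 20/3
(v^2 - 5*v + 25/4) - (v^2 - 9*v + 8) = 4*v - 7/4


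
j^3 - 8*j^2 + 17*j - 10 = (j - 5)*(j - 2)*(j - 1)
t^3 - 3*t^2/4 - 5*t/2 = t*(t - 2)*(t + 5/4)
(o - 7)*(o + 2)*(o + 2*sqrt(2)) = o^3 - 5*o^2 + 2*sqrt(2)*o^2 - 10*sqrt(2)*o - 14*o - 28*sqrt(2)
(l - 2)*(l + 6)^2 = l^3 + 10*l^2 + 12*l - 72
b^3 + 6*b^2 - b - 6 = (b - 1)*(b + 1)*(b + 6)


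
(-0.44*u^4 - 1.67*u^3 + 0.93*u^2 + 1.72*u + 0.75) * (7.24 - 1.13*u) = 0.4972*u^5 - 1.2985*u^4 - 13.1417*u^3 + 4.7896*u^2 + 11.6053*u + 5.43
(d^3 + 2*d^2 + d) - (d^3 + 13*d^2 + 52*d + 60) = -11*d^2 - 51*d - 60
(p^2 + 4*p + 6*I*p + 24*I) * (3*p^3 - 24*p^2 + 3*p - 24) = 3*p^5 - 12*p^4 + 18*I*p^4 - 93*p^3 - 72*I*p^3 - 12*p^2 - 558*I*p^2 - 96*p - 72*I*p - 576*I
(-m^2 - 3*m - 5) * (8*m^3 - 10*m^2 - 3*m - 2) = -8*m^5 - 14*m^4 - 7*m^3 + 61*m^2 + 21*m + 10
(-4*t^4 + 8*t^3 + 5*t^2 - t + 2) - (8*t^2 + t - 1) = -4*t^4 + 8*t^3 - 3*t^2 - 2*t + 3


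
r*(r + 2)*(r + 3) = r^3 + 5*r^2 + 6*r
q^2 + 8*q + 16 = (q + 4)^2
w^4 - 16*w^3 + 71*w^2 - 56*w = w*(w - 8)*(w - 7)*(w - 1)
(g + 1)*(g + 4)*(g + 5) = g^3 + 10*g^2 + 29*g + 20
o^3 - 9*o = o*(o - 3)*(o + 3)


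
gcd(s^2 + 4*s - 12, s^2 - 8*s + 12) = s - 2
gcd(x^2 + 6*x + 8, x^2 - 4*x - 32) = x + 4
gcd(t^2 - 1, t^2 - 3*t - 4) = t + 1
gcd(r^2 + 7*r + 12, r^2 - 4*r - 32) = r + 4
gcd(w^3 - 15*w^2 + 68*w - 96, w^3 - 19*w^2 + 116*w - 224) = w^2 - 12*w + 32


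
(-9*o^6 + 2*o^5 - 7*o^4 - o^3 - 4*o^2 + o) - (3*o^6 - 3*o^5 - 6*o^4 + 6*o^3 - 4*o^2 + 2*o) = -12*o^6 + 5*o^5 - o^4 - 7*o^3 - o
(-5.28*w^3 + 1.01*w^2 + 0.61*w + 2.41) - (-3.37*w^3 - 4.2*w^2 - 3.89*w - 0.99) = -1.91*w^3 + 5.21*w^2 + 4.5*w + 3.4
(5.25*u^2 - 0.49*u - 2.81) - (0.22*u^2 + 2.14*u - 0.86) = 5.03*u^2 - 2.63*u - 1.95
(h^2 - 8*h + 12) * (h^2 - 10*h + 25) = h^4 - 18*h^3 + 117*h^2 - 320*h + 300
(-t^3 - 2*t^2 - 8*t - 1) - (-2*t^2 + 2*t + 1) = -t^3 - 10*t - 2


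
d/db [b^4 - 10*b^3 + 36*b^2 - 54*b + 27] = 4*b^3 - 30*b^2 + 72*b - 54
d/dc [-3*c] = -3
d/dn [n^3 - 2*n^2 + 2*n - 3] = 3*n^2 - 4*n + 2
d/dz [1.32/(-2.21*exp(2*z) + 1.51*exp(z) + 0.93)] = (5.8344*exp(z) - 1.9932)*exp(z)/(-2.21*exp(2*z) + 1.51*exp(z) + 0.93)^2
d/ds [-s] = -1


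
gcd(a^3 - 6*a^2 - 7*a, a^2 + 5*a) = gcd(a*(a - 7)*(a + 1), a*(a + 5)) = a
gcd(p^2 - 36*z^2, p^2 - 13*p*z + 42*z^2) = -p + 6*z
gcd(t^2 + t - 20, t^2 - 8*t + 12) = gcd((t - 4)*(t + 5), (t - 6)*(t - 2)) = 1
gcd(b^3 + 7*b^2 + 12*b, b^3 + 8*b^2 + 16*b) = b^2 + 4*b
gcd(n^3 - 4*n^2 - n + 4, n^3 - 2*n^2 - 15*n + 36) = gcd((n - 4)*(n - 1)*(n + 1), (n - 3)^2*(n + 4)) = 1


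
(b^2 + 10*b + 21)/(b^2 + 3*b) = (b + 7)/b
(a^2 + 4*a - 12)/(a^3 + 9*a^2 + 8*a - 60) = 1/(a + 5)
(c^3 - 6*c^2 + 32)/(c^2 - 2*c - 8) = c - 4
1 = 1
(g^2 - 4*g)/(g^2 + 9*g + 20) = g*(g - 4)/(g^2 + 9*g + 20)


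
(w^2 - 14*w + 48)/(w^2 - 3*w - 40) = (w - 6)/(w + 5)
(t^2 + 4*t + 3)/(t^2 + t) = (t + 3)/t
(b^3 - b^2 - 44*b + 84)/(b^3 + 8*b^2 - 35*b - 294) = (b - 2)/(b + 7)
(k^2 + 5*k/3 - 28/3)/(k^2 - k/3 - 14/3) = (k + 4)/(k + 2)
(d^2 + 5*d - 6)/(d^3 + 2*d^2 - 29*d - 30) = (d - 1)/(d^2 - 4*d - 5)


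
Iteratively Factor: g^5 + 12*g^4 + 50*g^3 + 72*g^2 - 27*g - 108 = (g + 3)*(g^4 + 9*g^3 + 23*g^2 + 3*g - 36) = (g - 1)*(g + 3)*(g^3 + 10*g^2 + 33*g + 36) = (g - 1)*(g + 3)*(g + 4)*(g^2 + 6*g + 9) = (g - 1)*(g + 3)^2*(g + 4)*(g + 3)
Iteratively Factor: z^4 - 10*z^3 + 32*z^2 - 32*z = (z - 2)*(z^3 - 8*z^2 + 16*z) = (z - 4)*(z - 2)*(z^2 - 4*z) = z*(z - 4)*(z - 2)*(z - 4)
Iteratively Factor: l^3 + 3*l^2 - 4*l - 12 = (l + 3)*(l^2 - 4) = (l + 2)*(l + 3)*(l - 2)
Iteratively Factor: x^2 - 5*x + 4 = (x - 1)*(x - 4)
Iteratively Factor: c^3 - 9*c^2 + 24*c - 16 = (c - 4)*(c^2 - 5*c + 4) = (c - 4)*(c - 1)*(c - 4)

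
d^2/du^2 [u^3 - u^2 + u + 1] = 6*u - 2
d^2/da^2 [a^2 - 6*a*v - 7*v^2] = 2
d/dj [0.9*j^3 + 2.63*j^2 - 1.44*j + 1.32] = 2.7*j^2 + 5.26*j - 1.44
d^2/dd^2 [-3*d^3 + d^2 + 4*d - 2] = 2 - 18*d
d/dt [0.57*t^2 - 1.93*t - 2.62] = 1.14*t - 1.93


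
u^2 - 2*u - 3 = (u - 3)*(u + 1)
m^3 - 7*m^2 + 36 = (m - 6)*(m - 3)*(m + 2)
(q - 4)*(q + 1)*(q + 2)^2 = q^4 + q^3 - 12*q^2 - 28*q - 16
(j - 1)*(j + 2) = j^2 + j - 2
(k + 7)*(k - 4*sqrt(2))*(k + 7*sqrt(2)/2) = k^3 - sqrt(2)*k^2/2 + 7*k^2 - 28*k - 7*sqrt(2)*k/2 - 196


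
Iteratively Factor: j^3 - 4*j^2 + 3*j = (j - 1)*(j^2 - 3*j) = (j - 3)*(j - 1)*(j)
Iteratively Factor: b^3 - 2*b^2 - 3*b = (b - 3)*(b^2 + b) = b*(b - 3)*(b + 1)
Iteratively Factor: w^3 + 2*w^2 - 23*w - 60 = (w + 4)*(w^2 - 2*w - 15) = (w - 5)*(w + 4)*(w + 3)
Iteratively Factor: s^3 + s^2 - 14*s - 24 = (s + 2)*(s^2 - s - 12) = (s + 2)*(s + 3)*(s - 4)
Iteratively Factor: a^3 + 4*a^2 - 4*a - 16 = (a + 4)*(a^2 - 4) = (a + 2)*(a + 4)*(a - 2)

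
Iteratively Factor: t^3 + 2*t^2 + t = (t + 1)*(t^2 + t) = (t + 1)^2*(t)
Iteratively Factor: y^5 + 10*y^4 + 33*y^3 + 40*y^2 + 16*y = (y + 4)*(y^4 + 6*y^3 + 9*y^2 + 4*y) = (y + 1)*(y + 4)*(y^3 + 5*y^2 + 4*y) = (y + 1)^2*(y + 4)*(y^2 + 4*y) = y*(y + 1)^2*(y + 4)*(y + 4)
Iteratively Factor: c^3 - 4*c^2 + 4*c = (c - 2)*(c^2 - 2*c) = (c - 2)^2*(c)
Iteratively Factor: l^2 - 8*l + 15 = (l - 3)*(l - 5)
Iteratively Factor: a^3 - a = (a - 1)*(a^2 + a) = a*(a - 1)*(a + 1)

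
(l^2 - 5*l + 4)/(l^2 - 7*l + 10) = (l^2 - 5*l + 4)/(l^2 - 7*l + 10)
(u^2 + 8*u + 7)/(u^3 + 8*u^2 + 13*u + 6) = (u + 7)/(u^2 + 7*u + 6)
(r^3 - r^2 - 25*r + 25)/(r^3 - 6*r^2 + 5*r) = (r + 5)/r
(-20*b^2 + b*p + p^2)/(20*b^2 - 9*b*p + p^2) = (5*b + p)/(-5*b + p)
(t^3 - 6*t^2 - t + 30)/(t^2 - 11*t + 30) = (t^2 - t - 6)/(t - 6)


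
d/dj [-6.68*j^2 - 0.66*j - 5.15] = -13.36*j - 0.66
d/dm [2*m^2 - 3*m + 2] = 4*m - 3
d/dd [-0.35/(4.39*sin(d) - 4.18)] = 1.5365*cos(d)/(4.39*sin(d) - 4.18)^2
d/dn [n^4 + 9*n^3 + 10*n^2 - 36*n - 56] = 4*n^3 + 27*n^2 + 20*n - 36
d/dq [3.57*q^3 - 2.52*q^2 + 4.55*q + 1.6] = 10.71*q^2 - 5.04*q + 4.55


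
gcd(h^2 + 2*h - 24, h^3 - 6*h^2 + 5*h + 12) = h - 4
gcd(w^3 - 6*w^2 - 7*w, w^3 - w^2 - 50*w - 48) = w + 1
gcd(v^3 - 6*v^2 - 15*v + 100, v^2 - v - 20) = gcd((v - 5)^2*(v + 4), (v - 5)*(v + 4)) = v^2 - v - 20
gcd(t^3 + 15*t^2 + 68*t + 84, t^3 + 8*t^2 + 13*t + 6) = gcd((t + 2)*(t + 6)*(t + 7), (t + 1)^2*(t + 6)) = t + 6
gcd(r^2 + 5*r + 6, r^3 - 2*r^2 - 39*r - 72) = r + 3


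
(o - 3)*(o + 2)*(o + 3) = o^3 + 2*o^2 - 9*o - 18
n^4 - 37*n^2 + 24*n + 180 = (n - 5)*(n - 3)*(n + 2)*(n + 6)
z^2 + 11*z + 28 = (z + 4)*(z + 7)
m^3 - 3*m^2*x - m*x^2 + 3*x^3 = (m - 3*x)*(m - x)*(m + x)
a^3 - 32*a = a*(a - 4*sqrt(2))*(a + 4*sqrt(2))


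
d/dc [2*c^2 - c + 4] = 4*c - 1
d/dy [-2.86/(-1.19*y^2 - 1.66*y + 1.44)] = (-6.8068*y - 4.7476)/(1.19*y^2 + 1.66*y - 1.44)^2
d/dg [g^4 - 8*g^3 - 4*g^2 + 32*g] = 4*g^3 - 24*g^2 - 8*g + 32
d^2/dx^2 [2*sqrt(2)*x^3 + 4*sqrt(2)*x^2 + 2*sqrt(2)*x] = sqrt(2)*(12*x + 8)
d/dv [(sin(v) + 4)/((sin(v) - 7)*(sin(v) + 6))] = (-8*sin(v) + cos(v)^2 - 39)*cos(v)/((sin(v) - 7)^2*(sin(v) + 6)^2)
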